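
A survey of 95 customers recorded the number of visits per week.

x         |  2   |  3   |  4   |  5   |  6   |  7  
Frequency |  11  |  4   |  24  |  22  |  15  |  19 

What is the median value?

5

Cumulative frequencies: 11, 15, 39, 61, 76, 95
n = 95, so the median is the value in position (n+1)/2 = 48.
Position 48 falls at value 5.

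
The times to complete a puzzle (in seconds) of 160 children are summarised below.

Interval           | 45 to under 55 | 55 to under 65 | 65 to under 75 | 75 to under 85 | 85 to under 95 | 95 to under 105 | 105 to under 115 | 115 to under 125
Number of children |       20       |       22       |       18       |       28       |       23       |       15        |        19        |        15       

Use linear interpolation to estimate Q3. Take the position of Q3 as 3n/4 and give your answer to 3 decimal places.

Cumulative frequencies: 20, 42, 60, 88, 111, 126, 145, 160
n = 160; position = 3n/4 = 120.
This falls in the class 95 to under 105: L = 95, F = 111, f = 15, h = 10.
Upper quartile ≈ 95 + ((120 − 111) / 15) × 10 = 101.0000

101.000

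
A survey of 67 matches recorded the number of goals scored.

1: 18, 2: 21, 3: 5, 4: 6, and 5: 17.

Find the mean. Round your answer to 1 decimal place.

2.7

Values: 1, 2, 3, 4, 5
Σfx = 18×1 + 21×2 + 5×3 + 6×4 + 17×5 = 184
n = Σf = 67
Mean = 184 / 67 = 2.7463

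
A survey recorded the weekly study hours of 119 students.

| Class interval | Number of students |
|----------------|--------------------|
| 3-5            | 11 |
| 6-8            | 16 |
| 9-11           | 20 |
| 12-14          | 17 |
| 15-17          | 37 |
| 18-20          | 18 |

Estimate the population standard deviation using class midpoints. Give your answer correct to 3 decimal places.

4.690

Midpoints: 4, 7, 10, 13, 16, 19
n = 119, Σfm = 1511, mean = 12.6975
Σfm² = 21803
Σf(m − x̄)² = Σfm² − (Σfm)²/n = 21803 − 1511²/119 = 2617.1092
Population variance = 2617.1092 / 119 = 21.9925
Standard deviation = √21.9925 = 4.6896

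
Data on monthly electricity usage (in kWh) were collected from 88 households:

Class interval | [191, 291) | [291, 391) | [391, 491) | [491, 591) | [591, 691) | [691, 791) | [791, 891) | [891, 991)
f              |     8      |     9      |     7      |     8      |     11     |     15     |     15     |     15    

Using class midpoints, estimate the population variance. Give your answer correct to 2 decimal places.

51599.95

Midpoints: 241, 341, 441, 541, 641, 741, 841, 941
n = 88, Σfm = 57308, mean = 651.2273
Σfm² = 41861328
Σf(m − x̄)² = Σfm² − (Σfm)²/n = 41861328 − 57308²/88 = 4540795.4545
Population variance = 4540795.4545 / 88 = 51599.9483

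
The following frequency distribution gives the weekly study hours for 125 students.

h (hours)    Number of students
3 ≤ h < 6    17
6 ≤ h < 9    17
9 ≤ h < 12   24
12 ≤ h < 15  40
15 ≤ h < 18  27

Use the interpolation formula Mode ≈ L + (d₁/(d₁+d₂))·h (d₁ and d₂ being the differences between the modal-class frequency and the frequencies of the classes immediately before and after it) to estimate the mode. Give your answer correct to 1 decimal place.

Modal class: 12 ≤ h < 15 (highest frequency 40).
d₁ = 40 − 24 = 16, d₂ = 40 − 27 = 13
Mode ≈ 12 + (16/(16+13)) × 3 = 12 + 1.6552 = 13.6552

13.7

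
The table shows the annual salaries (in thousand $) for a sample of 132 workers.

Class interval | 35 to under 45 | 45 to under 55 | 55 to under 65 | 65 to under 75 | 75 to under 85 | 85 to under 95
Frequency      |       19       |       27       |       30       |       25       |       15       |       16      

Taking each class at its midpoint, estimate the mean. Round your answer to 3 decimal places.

Midpoints: 40, 50, 60, 70, 80, 90
Σfm = 19×40 + 27×50 + 30×60 + 25×70 + 15×80 + 16×90 = 8300
n = Σf = 132
Mean = 8300 / 132 = 62.8788

62.879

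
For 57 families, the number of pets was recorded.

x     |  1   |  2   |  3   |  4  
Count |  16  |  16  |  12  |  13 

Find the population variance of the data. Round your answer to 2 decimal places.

Values: 1, 2, 3, 4
n = 57, Σfx = 136, mean = 2.3860
Σfx² = 396
Σf(x − x̄)² = Σfx² − (Σfx)²/n = 396 − 136²/57 = 71.5088
Population variance = 71.5088 / 57 = 1.2545

1.25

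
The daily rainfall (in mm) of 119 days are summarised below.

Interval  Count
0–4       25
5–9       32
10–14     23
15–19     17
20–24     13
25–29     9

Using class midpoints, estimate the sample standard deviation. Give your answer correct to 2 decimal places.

Midpoints: 2, 7, 12, 17, 22, 27
n = 119, Σfm = 1368, mean = 11.4958
Σfm² = 22746
Σf(m − x̄)² = Σfm² − (Σfm)²/n = 22746 − 1368²/119 = 7019.7479
Sample variance = 7019.7479 / 118 = 59.4894
Standard deviation = √59.4894 = 7.7129

7.71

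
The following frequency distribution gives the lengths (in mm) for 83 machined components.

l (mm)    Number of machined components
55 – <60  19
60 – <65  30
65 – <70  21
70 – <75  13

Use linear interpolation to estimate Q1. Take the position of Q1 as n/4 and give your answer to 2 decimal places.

60.29

Cumulative frequencies: 19, 49, 70, 83
n = 83; position = n/4 = 20.75.
This falls in the class 60 – <65: L = 60, F = 19, f = 30, h = 5.
Lower quartile ≈ 60 + ((20.75 − 19) / 30) × 5 = 60.2917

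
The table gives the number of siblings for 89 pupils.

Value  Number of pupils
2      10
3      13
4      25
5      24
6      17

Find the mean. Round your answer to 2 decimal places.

4.28

Values: 2, 3, 4, 5, 6
Σfx = 10×2 + 13×3 + 25×4 + 24×5 + 17×6 = 381
n = Σf = 89
Mean = 381 / 89 = 4.2809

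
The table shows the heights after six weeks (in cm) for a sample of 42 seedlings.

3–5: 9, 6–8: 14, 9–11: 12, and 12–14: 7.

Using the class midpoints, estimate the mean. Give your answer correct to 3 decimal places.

8.214

Midpoints: 4, 7, 10, 13
Σfm = 9×4 + 14×7 + 12×10 + 7×13 = 345
n = Σf = 42
Mean = 345 / 42 = 8.2143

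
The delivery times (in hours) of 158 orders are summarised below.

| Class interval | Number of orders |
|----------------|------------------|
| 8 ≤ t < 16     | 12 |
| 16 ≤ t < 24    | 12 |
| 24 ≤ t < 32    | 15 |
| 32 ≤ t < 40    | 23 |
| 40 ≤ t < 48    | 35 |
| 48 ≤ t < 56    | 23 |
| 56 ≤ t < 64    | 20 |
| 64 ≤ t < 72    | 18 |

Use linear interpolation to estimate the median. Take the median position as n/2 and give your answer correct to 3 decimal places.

43.886

Cumulative frequencies: 12, 24, 39, 62, 97, 120, 140, 158
n = 158; position = n/2 = 79.
This falls in the class 40 ≤ t < 48: L = 40, F = 62, f = 35, h = 8.
Median ≈ 40 + ((79 − 62) / 35) × 8 = 43.8857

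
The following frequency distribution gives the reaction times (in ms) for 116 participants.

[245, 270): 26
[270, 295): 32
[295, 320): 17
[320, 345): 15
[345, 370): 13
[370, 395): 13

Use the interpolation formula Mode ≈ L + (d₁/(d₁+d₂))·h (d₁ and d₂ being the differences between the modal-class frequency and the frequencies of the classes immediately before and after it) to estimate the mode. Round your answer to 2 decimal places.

277.14

Modal class: [270, 295) (highest frequency 32).
d₁ = 32 − 26 = 6, d₂ = 32 − 17 = 15
Mode ≈ 270 + (6/(6+15)) × 25 = 270 + 7.1429 = 277.1429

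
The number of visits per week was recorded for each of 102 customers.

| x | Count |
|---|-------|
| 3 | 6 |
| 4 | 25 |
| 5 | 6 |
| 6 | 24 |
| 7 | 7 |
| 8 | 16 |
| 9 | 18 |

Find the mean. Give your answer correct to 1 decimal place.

6.2

Values: 3, 4, 5, 6, 7, 8, 9
Σfx = 6×3 + 25×4 + 6×5 + 24×6 + 7×7 + 16×8 + 18×9 = 631
n = Σf = 102
Mean = 631 / 102 = 6.1863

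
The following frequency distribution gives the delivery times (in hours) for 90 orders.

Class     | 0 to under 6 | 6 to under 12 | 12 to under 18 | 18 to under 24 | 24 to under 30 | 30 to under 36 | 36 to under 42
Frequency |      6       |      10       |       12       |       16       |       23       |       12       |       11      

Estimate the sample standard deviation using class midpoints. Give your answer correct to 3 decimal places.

Midpoints: 3, 9, 15, 21, 27, 33, 39
n = 90, Σfm = 2070, mean = 23.0000
Σfm² = 57186
Σf(m − x̄)² = Σfm² − (Σfm)²/n = 57186 − 2070²/90 = 9576.0000
Sample variance = 9576.0000 / 89 = 107.5955
Standard deviation = √107.5955 = 10.3728

10.373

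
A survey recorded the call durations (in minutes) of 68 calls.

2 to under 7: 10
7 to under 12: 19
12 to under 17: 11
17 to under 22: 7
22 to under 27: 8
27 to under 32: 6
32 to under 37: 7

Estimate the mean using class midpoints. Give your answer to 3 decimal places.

Midpoints: 4.5, 9.5, 14.5, 19.5, 24.5, 29.5, 34.5
Σfm = 10×4.5 + 19×9.5 + 11×14.5 + 7×19.5 + 8×24.5 + 6×29.5 + 7×34.5 = 1136
n = Σf = 68
Mean = 1136 / 68 = 16.7059

16.706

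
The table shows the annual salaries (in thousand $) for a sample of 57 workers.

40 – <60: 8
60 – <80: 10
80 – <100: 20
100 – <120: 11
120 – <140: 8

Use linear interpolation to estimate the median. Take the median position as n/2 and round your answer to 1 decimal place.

Cumulative frequencies: 8, 18, 38, 49, 57
n = 57; position = n/2 = 28.5.
This falls in the class 80 – <100: L = 80, F = 18, f = 20, h = 20.
Median ≈ 80 + ((28.5 − 18) / 20) × 20 = 90.5000

90.5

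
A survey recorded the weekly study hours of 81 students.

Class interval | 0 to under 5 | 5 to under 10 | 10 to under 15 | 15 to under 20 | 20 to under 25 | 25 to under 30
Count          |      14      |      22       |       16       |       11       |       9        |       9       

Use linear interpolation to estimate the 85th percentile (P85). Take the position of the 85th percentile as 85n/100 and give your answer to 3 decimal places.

23.250

Cumulative frequencies: 14, 36, 52, 63, 72, 81
n = 81; position = 85n/100 = 68.85.
This falls in the class 20 to under 25: L = 20, F = 63, f = 9, h = 5.
85th percentile ≈ 20 + ((68.85 − 63) / 9) × 5 = 23.2500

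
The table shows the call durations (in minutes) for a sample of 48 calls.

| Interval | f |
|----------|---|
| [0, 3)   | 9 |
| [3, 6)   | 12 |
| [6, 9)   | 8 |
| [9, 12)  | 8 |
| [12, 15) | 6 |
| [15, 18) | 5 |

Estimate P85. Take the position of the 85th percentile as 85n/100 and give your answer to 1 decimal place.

Cumulative frequencies: 9, 21, 29, 37, 43, 48
n = 48; position = 85n/100 = 40.8.
This falls in the class [12, 15): L = 12, F = 37, f = 6, h = 3.
85th percentile ≈ 12 + ((40.8 − 37) / 6) × 3 = 13.9000

13.9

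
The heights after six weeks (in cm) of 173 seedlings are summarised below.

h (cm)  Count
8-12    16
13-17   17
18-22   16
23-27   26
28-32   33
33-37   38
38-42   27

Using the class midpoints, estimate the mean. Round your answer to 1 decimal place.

Midpoints: 10, 15, 20, 25, 30, 35, 40
Σfm = 16×10 + 17×15 + 16×20 + 26×25 + 33×30 + 38×35 + 27×40 = 4785
n = Σf = 173
Mean = 4785 / 173 = 27.6590

27.7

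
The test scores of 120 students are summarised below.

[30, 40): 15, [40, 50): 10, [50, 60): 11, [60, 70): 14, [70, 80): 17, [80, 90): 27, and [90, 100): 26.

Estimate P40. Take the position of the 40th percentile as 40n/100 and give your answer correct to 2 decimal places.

68.57

Cumulative frequencies: 15, 25, 36, 50, 67, 94, 120
n = 120; position = 40n/100 = 48.
This falls in the class [60, 70): L = 60, F = 36, f = 14, h = 10.
40th percentile ≈ 60 + ((48 − 36) / 14) × 10 = 68.5714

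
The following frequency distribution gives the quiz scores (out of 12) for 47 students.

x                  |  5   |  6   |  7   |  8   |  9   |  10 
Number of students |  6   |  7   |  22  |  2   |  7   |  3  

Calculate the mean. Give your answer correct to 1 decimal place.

7.1

Values: 5, 6, 7, 8, 9, 10
Σfx = 6×5 + 7×6 + 22×7 + 2×8 + 7×9 + 3×10 = 335
n = Σf = 47
Mean = 335 / 47 = 7.1277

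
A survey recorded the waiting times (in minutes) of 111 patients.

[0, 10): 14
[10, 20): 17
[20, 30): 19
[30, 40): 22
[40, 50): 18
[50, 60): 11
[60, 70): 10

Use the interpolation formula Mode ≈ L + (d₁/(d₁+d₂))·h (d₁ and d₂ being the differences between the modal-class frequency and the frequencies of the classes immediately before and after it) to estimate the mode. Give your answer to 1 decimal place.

Modal class: [30, 40) (highest frequency 22).
d₁ = 22 − 19 = 3, d₂ = 22 − 18 = 4
Mode ≈ 30 + (3/(3+4)) × 10 = 30 + 4.2857 = 34.2857

34.3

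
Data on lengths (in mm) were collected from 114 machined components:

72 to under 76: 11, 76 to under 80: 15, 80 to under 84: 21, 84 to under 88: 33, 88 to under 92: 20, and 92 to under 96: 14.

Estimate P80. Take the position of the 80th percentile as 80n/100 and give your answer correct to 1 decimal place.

90.2

Cumulative frequencies: 11, 26, 47, 80, 100, 114
n = 114; position = 80n/100 = 91.2.
This falls in the class 88 to under 92: L = 88, F = 80, f = 20, h = 4.
80th percentile ≈ 88 + ((91.2 − 80) / 20) × 4 = 90.2400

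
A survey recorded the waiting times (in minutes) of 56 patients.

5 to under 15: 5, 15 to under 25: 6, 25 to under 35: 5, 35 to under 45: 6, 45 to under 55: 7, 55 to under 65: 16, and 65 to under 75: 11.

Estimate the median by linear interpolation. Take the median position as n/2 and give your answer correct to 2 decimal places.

53.57

Cumulative frequencies: 5, 11, 16, 22, 29, 45, 56
n = 56; position = n/2 = 28.
This falls in the class 45 to under 55: L = 45, F = 22, f = 7, h = 10.
Median ≈ 45 + ((28 − 22) / 7) × 10 = 53.5714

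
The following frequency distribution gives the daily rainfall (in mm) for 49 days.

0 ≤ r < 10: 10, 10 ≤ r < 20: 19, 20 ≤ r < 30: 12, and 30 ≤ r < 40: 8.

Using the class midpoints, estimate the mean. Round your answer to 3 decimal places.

Midpoints: 5, 15, 25, 35
Σfm = 10×5 + 19×15 + 12×25 + 8×35 = 915
n = Σf = 49
Mean = 915 / 49 = 18.6735

18.673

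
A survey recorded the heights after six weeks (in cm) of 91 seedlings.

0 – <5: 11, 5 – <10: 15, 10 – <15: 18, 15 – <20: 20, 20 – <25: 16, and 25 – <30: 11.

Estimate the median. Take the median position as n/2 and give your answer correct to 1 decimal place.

15.4

Cumulative frequencies: 11, 26, 44, 64, 80, 91
n = 91; position = n/2 = 45.5.
This falls in the class 15 – <20: L = 15, F = 44, f = 20, h = 5.
Median ≈ 15 + ((45.5 − 44) / 20) × 5 = 15.3750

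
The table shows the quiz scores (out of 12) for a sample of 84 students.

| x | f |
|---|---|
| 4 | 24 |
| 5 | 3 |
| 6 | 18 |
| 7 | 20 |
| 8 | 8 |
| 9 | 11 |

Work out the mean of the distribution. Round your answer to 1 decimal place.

Values: 4, 5, 6, 7, 8, 9
Σfx = 24×4 + 3×5 + 18×6 + 20×7 + 8×8 + 11×9 = 522
n = Σf = 84
Mean = 522 / 84 = 6.2143

6.2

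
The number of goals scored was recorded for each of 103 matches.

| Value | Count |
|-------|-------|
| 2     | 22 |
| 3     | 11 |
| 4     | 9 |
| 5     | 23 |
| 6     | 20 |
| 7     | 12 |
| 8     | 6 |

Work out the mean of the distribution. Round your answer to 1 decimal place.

4.7

Values: 2, 3, 4, 5, 6, 7, 8
Σfx = 22×2 + 11×3 + 9×4 + 23×5 + 20×6 + 12×7 + 6×8 = 480
n = Σf = 103
Mean = 480 / 103 = 4.6602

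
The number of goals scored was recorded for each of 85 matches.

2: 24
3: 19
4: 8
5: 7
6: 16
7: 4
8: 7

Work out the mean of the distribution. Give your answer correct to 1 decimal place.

4.1

Values: 2, 3, 4, 5, 6, 7, 8
Σfx = 24×2 + 19×3 + 8×4 + 7×5 + 16×6 + 4×7 + 7×8 = 352
n = Σf = 85
Mean = 352 / 85 = 4.1412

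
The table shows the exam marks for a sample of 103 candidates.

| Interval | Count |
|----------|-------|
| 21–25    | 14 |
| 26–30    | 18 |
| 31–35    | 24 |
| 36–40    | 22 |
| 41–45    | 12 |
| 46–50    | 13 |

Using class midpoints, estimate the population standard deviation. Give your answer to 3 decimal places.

Midpoints: 23, 28, 33, 38, 43, 48
n = 103, Σfm = 3594, mean = 34.8932
Σfm² = 131562
Σf(m − x̄)² = Σfm² − (Σfm)²/n = 131562 − 3594²/103 = 6155.8252
Population variance = 6155.8252 / 103 = 59.7653
Standard deviation = √59.7653 = 7.7308

7.731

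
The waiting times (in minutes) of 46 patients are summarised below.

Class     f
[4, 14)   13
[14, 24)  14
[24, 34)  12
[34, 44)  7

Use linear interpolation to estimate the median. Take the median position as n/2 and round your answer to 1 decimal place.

21.1

Cumulative frequencies: 13, 27, 39, 46
n = 46; position = n/2 = 23.
This falls in the class [14, 24): L = 14, F = 13, f = 14, h = 10.
Median ≈ 14 + ((23 − 13) / 14) × 10 = 21.1429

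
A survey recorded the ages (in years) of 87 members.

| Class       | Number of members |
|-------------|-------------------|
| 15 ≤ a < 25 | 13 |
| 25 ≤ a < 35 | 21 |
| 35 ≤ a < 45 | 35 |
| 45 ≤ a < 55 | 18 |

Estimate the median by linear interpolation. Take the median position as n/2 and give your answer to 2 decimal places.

Cumulative frequencies: 13, 34, 69, 87
n = 87; position = n/2 = 43.5.
This falls in the class 35 ≤ a < 45: L = 35, F = 34, f = 35, h = 10.
Median ≈ 35 + ((43.5 − 34) / 35) × 10 = 37.7143

37.71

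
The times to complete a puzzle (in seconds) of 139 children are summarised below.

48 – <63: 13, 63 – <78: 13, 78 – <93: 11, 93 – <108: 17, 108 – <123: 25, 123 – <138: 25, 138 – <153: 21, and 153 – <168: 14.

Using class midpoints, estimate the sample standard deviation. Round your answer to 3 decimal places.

31.738

Midpoints: 55.5, 70.5, 85.5, 100.5, 115.5, 130.5, 145.5, 160.5
n = 139, Σfm = 15739.5, mean = 113.2338
Σfm² = 1921254.75
Σf(m − x̄)² = Σfm² − (Σfm)²/n = 1921254.75 − 15739.5²/139 = 139011.1511
Sample variance = 139011.1511 / 138 = 1007.3272
Standard deviation = √1007.3272 = 31.7384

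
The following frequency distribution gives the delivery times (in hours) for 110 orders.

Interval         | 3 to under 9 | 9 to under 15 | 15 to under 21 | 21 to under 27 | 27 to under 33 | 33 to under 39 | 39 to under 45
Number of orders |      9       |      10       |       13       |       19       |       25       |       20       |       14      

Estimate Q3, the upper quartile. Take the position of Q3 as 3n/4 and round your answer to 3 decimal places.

34.950

Cumulative frequencies: 9, 19, 32, 51, 76, 96, 110
n = 110; position = 3n/4 = 82.5.
This falls in the class 33 to under 39: L = 33, F = 76, f = 20, h = 6.
Upper quartile ≈ 33 + ((82.5 − 76) / 20) × 6 = 34.9500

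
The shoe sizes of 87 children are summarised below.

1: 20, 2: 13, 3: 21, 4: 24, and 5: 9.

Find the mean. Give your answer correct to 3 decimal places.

Values: 1, 2, 3, 4, 5
Σfx = 20×1 + 13×2 + 21×3 + 24×4 + 9×5 = 250
n = Σf = 87
Mean = 250 / 87 = 2.8736

2.874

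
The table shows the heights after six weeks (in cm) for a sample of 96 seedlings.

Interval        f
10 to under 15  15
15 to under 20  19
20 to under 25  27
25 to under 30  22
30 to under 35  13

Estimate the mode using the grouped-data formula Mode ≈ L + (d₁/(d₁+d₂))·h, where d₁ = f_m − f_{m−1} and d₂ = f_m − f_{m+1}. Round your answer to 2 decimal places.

23.08

Modal class: 20 to under 25 (highest frequency 27).
d₁ = 27 − 19 = 8, d₂ = 27 − 22 = 5
Mode ≈ 20 + (8/(8+5)) × 5 = 20 + 3.0769 = 23.0769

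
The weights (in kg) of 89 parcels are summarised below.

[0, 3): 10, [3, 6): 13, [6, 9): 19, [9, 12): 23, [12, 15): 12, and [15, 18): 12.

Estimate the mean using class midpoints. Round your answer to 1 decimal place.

9.2

Midpoints: 1.5, 4.5, 7.5, 10.5, 13.5, 16.5
Σfm = 10×1.5 + 13×4.5 + 19×7.5 + 23×10.5 + 12×13.5 + 12×16.5 = 817.5
n = Σf = 89
Mean = 817.5 / 89 = 9.1854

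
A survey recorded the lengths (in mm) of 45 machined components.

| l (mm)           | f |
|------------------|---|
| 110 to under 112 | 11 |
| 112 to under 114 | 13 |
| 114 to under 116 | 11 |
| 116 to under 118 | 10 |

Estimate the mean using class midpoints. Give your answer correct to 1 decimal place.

113.9

Midpoints: 111, 113, 115, 117
Σfm = 11×111 + 13×113 + 11×115 + 10×117 = 5125
n = Σf = 45
Mean = 5125 / 45 = 113.8889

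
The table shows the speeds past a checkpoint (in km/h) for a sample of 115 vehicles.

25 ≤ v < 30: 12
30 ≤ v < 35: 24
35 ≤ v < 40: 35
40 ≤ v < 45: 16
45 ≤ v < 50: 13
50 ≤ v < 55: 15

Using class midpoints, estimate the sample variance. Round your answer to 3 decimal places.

Midpoints: 27.5, 32.5, 37.5, 42.5, 47.5, 52.5
n = 115, Σfm = 4507.5, mean = 39.1957
Σfm² = 183218.75
Σf(m − x̄)² = Σfm² − (Σfm)²/n = 183218.75 − 4507.5²/115 = 6544.3478
Sample variance = 6544.3478 / 114 = 57.4066

57.407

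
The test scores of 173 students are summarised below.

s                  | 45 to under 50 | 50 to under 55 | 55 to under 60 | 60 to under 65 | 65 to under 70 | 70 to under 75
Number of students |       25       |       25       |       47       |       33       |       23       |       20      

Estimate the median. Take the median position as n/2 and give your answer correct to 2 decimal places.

58.88

Cumulative frequencies: 25, 50, 97, 130, 153, 173
n = 173; position = n/2 = 86.5.
This falls in the class 55 to under 60: L = 55, F = 50, f = 47, h = 5.
Median ≈ 55 + ((86.5 − 50) / 47) × 5 = 58.8830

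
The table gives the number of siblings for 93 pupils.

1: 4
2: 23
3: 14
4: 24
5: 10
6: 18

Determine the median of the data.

Cumulative frequencies: 4, 27, 41, 65, 75, 93
n = 93, so the median is the value in position (n+1)/2 = 47.
Position 47 falls at value 4.

4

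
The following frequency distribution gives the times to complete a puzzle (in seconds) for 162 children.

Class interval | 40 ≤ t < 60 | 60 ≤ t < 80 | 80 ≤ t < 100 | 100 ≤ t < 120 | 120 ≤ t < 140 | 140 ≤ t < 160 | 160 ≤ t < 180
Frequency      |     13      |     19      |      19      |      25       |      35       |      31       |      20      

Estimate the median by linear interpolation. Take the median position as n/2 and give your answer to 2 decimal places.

122.86

Cumulative frequencies: 13, 32, 51, 76, 111, 142, 162
n = 162; position = n/2 = 81.
This falls in the class 120 ≤ t < 140: L = 120, F = 76, f = 35, h = 20.
Median ≈ 120 + ((81 − 76) / 35) × 20 = 122.8571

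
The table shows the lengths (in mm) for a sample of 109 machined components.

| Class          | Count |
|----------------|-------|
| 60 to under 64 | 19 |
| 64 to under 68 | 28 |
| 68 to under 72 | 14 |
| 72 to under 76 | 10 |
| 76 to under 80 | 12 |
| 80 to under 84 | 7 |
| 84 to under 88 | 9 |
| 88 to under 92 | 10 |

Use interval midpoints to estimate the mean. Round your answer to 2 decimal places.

72.75

Midpoints: 62, 66, 70, 74, 78, 82, 86, 90
Σfm = 19×62 + 28×66 + 14×70 + 10×74 + 12×78 + 7×82 + 9×86 + 10×90 = 7930
n = Σf = 109
Mean = 7930 / 109 = 72.7523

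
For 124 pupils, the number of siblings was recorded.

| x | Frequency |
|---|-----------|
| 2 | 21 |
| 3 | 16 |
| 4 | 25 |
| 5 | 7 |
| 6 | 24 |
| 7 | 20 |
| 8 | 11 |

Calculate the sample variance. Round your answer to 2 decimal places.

Values: 2, 3, 4, 5, 6, 7, 8
n = 124, Σfx = 597, mean = 4.8145
Σfx² = 3351
Σf(x − x̄)² = Σfx² − (Σfx)²/n = 3351 − 597²/124 = 476.7339
Sample variance = 476.7339 / 123 = 3.8759

3.88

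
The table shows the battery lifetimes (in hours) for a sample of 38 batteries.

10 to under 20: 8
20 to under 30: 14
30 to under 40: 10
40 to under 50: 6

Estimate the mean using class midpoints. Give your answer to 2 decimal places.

Midpoints: 15, 25, 35, 45
Σfm = 8×15 + 14×25 + 10×35 + 6×45 = 1090
n = Σf = 38
Mean = 1090 / 38 = 28.6842

28.68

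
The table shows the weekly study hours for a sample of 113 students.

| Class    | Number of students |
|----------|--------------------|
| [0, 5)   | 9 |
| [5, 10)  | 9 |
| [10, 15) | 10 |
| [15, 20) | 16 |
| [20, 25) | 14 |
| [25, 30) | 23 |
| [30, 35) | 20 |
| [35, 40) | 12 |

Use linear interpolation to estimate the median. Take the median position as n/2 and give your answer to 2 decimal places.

Cumulative frequencies: 9, 18, 28, 44, 58, 81, 101, 113
n = 113; position = n/2 = 56.5.
This falls in the class [20, 25): L = 20, F = 44, f = 14, h = 5.
Median ≈ 20 + ((56.5 − 44) / 14) × 5 = 24.4643

24.46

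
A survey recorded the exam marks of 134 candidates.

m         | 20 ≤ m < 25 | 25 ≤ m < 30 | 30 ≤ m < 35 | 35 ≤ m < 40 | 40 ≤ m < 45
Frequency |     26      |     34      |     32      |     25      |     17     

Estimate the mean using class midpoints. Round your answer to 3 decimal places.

Midpoints: 22.5, 27.5, 32.5, 37.5, 42.5
Σfm = 26×22.5 + 34×27.5 + 32×32.5 + 25×37.5 + 17×42.5 = 4220
n = Σf = 134
Mean = 4220 / 134 = 31.4925

31.493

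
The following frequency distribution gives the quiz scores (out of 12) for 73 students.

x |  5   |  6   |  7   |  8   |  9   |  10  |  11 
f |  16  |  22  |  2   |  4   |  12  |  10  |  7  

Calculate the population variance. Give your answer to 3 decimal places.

4.465

Values: 5, 6, 7, 8, 9, 10, 11
n = 73, Σfx = 543, mean = 7.4384
Σfx² = 4365
Σf(x − x̄)² = Σfx² − (Σfx)²/n = 4365 − 543²/73 = 325.9726
Population variance = 325.9726 / 73 = 4.4654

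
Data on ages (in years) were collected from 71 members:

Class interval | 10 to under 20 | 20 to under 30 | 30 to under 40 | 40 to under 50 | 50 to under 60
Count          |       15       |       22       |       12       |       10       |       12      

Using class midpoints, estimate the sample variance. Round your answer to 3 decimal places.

193.481

Midpoints: 15, 25, 35, 45, 55
n = 71, Σfm = 2305, mean = 32.4648
Σfm² = 88375
Σf(m − x̄)² = Σfm² − (Σfm)²/n = 88375 − 2305²/71 = 13543.6620
Sample variance = 13543.6620 / 70 = 193.4809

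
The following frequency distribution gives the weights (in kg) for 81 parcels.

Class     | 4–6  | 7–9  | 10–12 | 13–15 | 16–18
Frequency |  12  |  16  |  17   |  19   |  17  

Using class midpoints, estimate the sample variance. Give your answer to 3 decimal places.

16.753

Midpoints: 5, 8, 11, 14, 17
n = 81, Σfm = 930, mean = 11.4815
Σfm² = 12018
Σf(m − x̄)² = Σfm² − (Σfm)²/n = 12018 − 930²/81 = 1340.2222
Sample variance = 1340.2222 / 80 = 16.7528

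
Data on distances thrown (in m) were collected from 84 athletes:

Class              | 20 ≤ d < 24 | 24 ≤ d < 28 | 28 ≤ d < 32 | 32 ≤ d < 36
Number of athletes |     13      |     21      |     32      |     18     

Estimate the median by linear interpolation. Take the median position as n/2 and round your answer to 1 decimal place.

Cumulative frequencies: 13, 34, 66, 84
n = 84; position = n/2 = 42.
This falls in the class 28 ≤ d < 32: L = 28, F = 34, f = 32, h = 4.
Median ≈ 28 + ((42 − 34) / 32) × 4 = 29.0000

29.0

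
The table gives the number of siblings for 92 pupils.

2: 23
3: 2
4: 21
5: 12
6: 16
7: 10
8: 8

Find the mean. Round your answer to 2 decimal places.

Values: 2, 3, 4, 5, 6, 7, 8
Σfx = 23×2 + 2×3 + 21×4 + 12×5 + 16×6 + 10×7 + 8×8 = 426
n = Σf = 92
Mean = 426 / 92 = 4.6304

4.63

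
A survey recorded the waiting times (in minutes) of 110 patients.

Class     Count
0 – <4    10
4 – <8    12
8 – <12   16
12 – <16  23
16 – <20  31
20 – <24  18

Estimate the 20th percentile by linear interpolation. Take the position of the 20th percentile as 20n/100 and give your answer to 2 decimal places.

Cumulative frequencies: 10, 22, 38, 61, 92, 110
n = 110; position = 20n/100 = 22.
This falls in the class 4 – <8: L = 4, F = 10, f = 12, h = 4.
20th percentile ≈ 4 + ((22 − 10) / 12) × 4 = 8.0000

8.00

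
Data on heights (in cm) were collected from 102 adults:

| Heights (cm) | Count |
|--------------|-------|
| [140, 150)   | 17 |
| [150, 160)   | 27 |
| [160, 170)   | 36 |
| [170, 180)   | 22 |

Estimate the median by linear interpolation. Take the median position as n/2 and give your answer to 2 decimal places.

Cumulative frequencies: 17, 44, 80, 102
n = 102; position = n/2 = 51.
This falls in the class [160, 170): L = 160, F = 44, f = 36, h = 10.
Median ≈ 160 + ((51 − 44) / 36) × 10 = 161.9444

161.94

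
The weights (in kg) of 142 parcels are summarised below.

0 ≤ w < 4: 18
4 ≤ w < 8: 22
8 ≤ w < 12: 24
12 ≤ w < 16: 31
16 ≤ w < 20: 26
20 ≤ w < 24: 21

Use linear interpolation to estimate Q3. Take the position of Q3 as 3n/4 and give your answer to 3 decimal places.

Cumulative frequencies: 18, 40, 64, 95, 121, 142
n = 142; position = 3n/4 = 106.5.
This falls in the class 16 ≤ w < 20: L = 16, F = 95, f = 26, h = 4.
Upper quartile ≈ 16 + ((106.5 − 95) / 26) × 4 = 17.7692

17.769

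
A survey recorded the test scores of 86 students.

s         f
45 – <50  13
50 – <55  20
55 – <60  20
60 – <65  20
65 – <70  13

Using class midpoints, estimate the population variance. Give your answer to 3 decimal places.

41.860

Midpoints: 47.5, 52.5, 57.5, 62.5, 67.5
n = 86, Σfm = 4945, mean = 57.5000
Σfm² = 287937.5
Σf(m − x̄)² = Σfm² − (Σfm)²/n = 287937.5 − 4945²/86 = 3600.0000
Population variance = 3600.0000 / 86 = 41.8605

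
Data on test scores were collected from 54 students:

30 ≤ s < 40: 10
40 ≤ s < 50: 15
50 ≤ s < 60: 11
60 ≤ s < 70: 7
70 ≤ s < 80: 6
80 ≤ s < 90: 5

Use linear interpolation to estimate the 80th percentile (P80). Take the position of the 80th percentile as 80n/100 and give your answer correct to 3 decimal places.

70.333

Cumulative frequencies: 10, 25, 36, 43, 49, 54
n = 54; position = 80n/100 = 43.2.
This falls in the class 70 ≤ s < 80: L = 70, F = 43, f = 6, h = 10.
80th percentile ≈ 70 + ((43.2 − 43) / 6) × 10 = 70.3333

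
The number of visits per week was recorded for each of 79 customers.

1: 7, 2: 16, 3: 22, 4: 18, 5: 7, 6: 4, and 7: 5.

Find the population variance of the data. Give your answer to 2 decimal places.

2.42

Values: 1, 2, 3, 4, 5, 6, 7
n = 79, Σfx = 271, mean = 3.4304
Σfx² = 1121
Σf(x − x̄)² = Σfx² − (Σfx)²/n = 1121 − 271²/79 = 191.3671
Population variance = 191.3671 / 79 = 2.4224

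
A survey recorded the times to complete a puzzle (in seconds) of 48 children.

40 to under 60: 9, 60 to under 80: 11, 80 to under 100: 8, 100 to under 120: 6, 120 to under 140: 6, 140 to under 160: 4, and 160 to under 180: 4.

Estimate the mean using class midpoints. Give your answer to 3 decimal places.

Midpoints: 50, 70, 90, 110, 130, 150, 170
Σfm = 9×50 + 11×70 + 8×90 + 6×110 + 6×130 + 4×150 + 4×170 = 4660
n = Σf = 48
Mean = 4660 / 48 = 97.0833

97.083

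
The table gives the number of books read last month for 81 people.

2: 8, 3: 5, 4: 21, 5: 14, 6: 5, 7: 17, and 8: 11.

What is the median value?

Cumulative frequencies: 8, 13, 34, 48, 53, 70, 81
n = 81, so the median is the value in position (n+1)/2 = 41.
Position 41 falls at value 5.

5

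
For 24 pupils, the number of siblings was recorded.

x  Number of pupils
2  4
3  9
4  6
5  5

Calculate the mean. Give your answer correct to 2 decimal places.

Values: 2, 3, 4, 5
Σfx = 4×2 + 9×3 + 6×4 + 5×5 = 84
n = Σf = 24
Mean = 84 / 24 = 3.5000

3.50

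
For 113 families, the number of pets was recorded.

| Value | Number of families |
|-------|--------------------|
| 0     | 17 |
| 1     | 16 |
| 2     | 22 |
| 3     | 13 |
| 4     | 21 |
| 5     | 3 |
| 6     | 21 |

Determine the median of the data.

Cumulative frequencies: 17, 33, 55, 68, 89, 92, 113
n = 113, so the median is the value in position (n+1)/2 = 57.
Position 57 falls at value 3.

3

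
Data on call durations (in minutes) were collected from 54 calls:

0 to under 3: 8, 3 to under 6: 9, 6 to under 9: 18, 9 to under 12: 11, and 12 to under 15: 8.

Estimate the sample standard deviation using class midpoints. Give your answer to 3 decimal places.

Midpoints: 1.5, 4.5, 7.5, 10.5, 13.5
n = 54, Σfm = 411, mean = 7.6111
Σfm² = 3883.5
Σf(m − x̄)² = Σfm² − (Σfm)²/n = 3883.5 − 411²/54 = 755.3333
Sample variance = 755.3333 / 53 = 14.2516
Standard deviation = √14.2516 = 3.7751

3.775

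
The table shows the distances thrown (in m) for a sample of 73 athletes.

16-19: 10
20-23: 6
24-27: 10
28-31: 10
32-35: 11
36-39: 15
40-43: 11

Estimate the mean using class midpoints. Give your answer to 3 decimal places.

30.705

Midpoints: 17.5, 21.5, 25.5, 29.5, 33.5, 37.5, 41.5
Σfm = 10×17.5 + 6×21.5 + 10×25.5 + 10×29.5 + 11×33.5 + 15×37.5 + 11×41.5 = 2241.5
n = Σf = 73
Mean = 2241.5 / 73 = 30.7055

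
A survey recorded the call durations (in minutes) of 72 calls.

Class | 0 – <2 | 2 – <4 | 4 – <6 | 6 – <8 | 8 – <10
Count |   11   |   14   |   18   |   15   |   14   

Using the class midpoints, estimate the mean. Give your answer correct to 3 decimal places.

Midpoints: 1, 3, 5, 7, 9
Σfm = 11×1 + 14×3 + 18×5 + 15×7 + 14×9 = 374
n = Σf = 72
Mean = 374 / 72 = 5.1944

5.194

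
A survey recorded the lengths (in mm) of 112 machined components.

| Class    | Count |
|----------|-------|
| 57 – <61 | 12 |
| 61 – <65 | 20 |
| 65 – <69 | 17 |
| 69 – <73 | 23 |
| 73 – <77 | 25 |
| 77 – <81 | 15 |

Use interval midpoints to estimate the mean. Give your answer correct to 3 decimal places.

Midpoints: 59, 63, 67, 71, 75, 79
Σfm = 12×59 + 20×63 + 17×67 + 23×71 + 25×75 + 15×79 = 7800
n = Σf = 112
Mean = 7800 / 112 = 69.6429

69.643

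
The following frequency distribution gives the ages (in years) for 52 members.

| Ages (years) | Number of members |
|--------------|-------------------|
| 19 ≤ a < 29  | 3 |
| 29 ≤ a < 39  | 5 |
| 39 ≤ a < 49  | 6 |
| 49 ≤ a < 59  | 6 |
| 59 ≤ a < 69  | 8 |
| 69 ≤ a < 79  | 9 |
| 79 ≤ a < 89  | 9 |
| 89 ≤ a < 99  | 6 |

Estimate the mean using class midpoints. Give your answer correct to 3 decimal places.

64.000

Midpoints: 24, 34, 44, 54, 64, 74, 84, 94
Σfm = 3×24 + 5×34 + 6×44 + 6×54 + 8×64 + 9×74 + 9×84 + 6×94 = 3328
n = Σf = 52
Mean = 3328 / 52 = 64.0000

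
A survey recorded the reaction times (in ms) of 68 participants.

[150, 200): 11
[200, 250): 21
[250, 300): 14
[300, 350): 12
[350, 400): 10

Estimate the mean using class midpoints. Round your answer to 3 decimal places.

Midpoints: 175, 225, 275, 325, 375
Σfm = 11×175 + 21×225 + 14×275 + 12×325 + 10×375 = 18150
n = Σf = 68
Mean = 18150 / 68 = 266.9118

266.912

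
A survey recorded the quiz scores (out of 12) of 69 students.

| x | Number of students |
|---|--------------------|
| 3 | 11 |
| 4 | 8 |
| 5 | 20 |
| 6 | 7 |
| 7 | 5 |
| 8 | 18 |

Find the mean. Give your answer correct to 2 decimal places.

5.59

Values: 3, 4, 5, 6, 7, 8
Σfx = 11×3 + 8×4 + 20×5 + 7×6 + 5×7 + 18×8 = 386
n = Σf = 69
Mean = 386 / 69 = 5.5942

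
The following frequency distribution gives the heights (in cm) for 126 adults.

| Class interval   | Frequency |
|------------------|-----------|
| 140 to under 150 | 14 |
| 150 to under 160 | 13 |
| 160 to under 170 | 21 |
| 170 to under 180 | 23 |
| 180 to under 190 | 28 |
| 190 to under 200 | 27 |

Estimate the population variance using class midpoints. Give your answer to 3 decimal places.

265.564

Midpoints: 145, 155, 165, 175, 185, 195
n = 126, Σfm = 21980, mean = 174.4444
Σfm² = 3867750
Σf(m − x̄)² = Σfm² − (Σfm)²/n = 3867750 − 21980²/126 = 33461.1111
Population variance = 33461.1111 / 126 = 265.5644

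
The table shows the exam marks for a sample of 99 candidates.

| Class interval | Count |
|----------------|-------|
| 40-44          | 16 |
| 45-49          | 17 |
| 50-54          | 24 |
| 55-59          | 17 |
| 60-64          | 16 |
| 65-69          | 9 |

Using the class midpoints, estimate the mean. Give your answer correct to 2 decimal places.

Midpoints: 42, 47, 52, 57, 62, 67
Σfm = 16×42 + 17×47 + 24×52 + 17×57 + 16×62 + 9×67 = 5283
n = Σf = 99
Mean = 5283 / 99 = 53.3636

53.36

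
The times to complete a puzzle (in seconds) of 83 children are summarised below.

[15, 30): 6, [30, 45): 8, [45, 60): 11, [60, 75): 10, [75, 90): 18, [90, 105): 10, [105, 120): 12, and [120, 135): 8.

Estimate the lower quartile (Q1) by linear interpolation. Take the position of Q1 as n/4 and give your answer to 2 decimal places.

54.20

Cumulative frequencies: 6, 14, 25, 35, 53, 63, 75, 83
n = 83; position = n/4 = 20.75.
This falls in the class [45, 60): L = 45, F = 14, f = 11, h = 15.
Lower quartile ≈ 45 + ((20.75 − 14) / 11) × 15 = 54.2045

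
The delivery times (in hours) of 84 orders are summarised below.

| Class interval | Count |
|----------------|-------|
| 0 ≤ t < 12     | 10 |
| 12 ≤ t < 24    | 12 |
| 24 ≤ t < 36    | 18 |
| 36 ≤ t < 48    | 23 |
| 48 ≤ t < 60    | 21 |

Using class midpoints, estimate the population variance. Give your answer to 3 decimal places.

250.347

Midpoints: 6, 18, 30, 42, 54
n = 84, Σfm = 2916, mean = 34.7143
Σfm² = 122256
Σf(m − x̄)² = Σfm² − (Σfm)²/n = 122256 − 2916²/84 = 21029.1429
Population variance = 21029.1429 / 84 = 250.3469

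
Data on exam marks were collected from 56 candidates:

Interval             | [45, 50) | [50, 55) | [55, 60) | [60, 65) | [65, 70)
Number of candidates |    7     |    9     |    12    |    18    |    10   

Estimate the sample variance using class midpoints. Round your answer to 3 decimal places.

Midpoints: 47.5, 52.5, 57.5, 62.5, 67.5
n = 56, Σfm = 3295, mean = 58.8393
Σfm² = 196150
Σf(m − x̄)² = Σfm² − (Σfm)²/n = 196150 − 3295²/56 = 2274.5536
Sample variance = 2274.5536 / 55 = 41.3555

41.356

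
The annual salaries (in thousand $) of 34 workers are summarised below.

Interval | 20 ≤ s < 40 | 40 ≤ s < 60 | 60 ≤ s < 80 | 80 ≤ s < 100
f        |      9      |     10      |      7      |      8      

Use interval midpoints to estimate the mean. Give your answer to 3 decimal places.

58.235

Midpoints: 30, 50, 70, 90
Σfm = 9×30 + 10×50 + 7×70 + 8×90 = 1980
n = Σf = 34
Mean = 1980 / 34 = 58.2353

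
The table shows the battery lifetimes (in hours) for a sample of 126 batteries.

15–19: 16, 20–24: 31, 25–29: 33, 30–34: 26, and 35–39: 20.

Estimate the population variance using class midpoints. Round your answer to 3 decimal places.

39.867

Midpoints: 17, 22, 27, 32, 37
n = 126, Σfm = 3417, mean = 27.1190
Σfm² = 97689
Σf(m − x̄)² = Σfm² − (Σfm)²/n = 97689 − 3417²/126 = 5023.2143
Population variance = 5023.2143 / 126 = 39.8668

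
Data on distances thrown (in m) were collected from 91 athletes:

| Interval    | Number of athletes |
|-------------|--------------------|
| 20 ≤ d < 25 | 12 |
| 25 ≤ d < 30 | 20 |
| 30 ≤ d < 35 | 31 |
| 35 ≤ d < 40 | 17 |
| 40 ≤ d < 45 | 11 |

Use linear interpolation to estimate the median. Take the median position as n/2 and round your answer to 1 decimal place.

Cumulative frequencies: 12, 32, 63, 80, 91
n = 91; position = n/2 = 45.5.
This falls in the class 30 ≤ d < 35: L = 30, F = 32, f = 31, h = 5.
Median ≈ 30 + ((45.5 − 32) / 31) × 5 = 32.1774

32.2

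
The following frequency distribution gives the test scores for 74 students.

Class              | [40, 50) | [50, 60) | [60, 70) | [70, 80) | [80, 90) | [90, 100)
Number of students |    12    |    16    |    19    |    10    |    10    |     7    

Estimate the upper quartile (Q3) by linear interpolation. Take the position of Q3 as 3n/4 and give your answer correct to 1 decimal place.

Cumulative frequencies: 12, 28, 47, 57, 67, 74
n = 74; position = 3n/4 = 55.5.
This falls in the class [70, 80): L = 70, F = 47, f = 10, h = 10.
Upper quartile ≈ 70 + ((55.5 − 47) / 10) × 10 = 78.5000

78.5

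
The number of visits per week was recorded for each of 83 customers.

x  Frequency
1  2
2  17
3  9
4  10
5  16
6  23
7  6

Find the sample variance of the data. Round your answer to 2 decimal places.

Values: 1, 2, 3, 4, 5, 6, 7
n = 83, Σfx = 363, mean = 4.3735
Σfx² = 1833
Σf(x − x̄)² = Σfx² − (Σfx)²/n = 1833 − 363²/83 = 245.4217
Sample variance = 245.4217 / 82 = 2.9929

2.99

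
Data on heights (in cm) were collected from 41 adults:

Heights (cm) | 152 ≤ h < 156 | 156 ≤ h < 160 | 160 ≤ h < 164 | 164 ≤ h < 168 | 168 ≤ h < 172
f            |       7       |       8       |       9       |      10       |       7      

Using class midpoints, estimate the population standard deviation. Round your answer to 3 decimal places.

5.370

Midpoints: 154, 158, 162, 166, 170
n = 41, Σfm = 6650, mean = 162.1951
Σfm² = 1079780
Σf(m − x̄)² = Σfm² − (Σfm)²/n = 1079780 − 6650²/41 = 1182.4390
Population variance = 1182.4390 / 41 = 28.8400
Standard deviation = √28.8400 = 5.3703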